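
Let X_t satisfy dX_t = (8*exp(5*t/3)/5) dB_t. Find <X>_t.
<X>_t = 96*exp(10*t/3)/125 - 96/125

For an Itô process dX_t = a(t) dt + b(t) dB_t, the quadratic variation is <X>_t = int_0^t b(s)^2 ds (the drift term does not contribute). Here b(s) = 8*exp(5*s/3)/5, so
  b(s)^2 = 64*exp(10*s/3)/25.
Integrating from 0 to t:
  <X>_t = int_0^t (64*exp(10*s/3)/25) ds = 96*exp(10*t/3)/125 - 96/125.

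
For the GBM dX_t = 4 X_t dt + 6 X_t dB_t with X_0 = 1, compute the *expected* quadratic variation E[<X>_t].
E[<X>_t] = 9*exp(44*t)/11 - 9/11

<X>_t = int_0^t (6 * X_s)^2 ds. Taking expectation inside the integral: E[<X>_t] = 6^2 * int_0^t E[X_s^2] ds. For GBM, E[X_s^2] = x_0^2 * exp((2 mu + sigma^2) s). Integrating:
  E[<X>_t] = 6^2 * 1^2 * (exp((2*4 + 6^2) t) - 1) / (2*4 + 6^2)
           = 6^2 * 1^2 * (exp(44 t) - 1) / 44 = 9*exp(44*t)/11 - 9/11.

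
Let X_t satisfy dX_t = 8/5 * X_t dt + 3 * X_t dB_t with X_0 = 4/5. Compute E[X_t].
E[X_t] = 4*exp(8*t/5)/5

For GBM dX = mu X dt + sigma X dB with X_0 = x_0, apply Itô to Y = log X: dY = (mu - sigma^2/2) dt + sigma dB, so Y_t = log(x_0) + (mu - sigma^2/2) t + sigma B_t and hence X_t = x_0 * exp((mu - sigma^2/2) t + sigma B_t).
With mu = 8/5, sigma = 3, x_0 = 4/5, this gives:
  X_t = 4/5 * exp((-29/10) * t + (3) * B_t).
Since sigma*B_t ~ Normal(0, sigma^2 t), E[exp(sigma*B_t)] = exp(sigma^2 t / 2); so E[X_t] = x_0 * exp((mu - sigma^2/2) t) * exp(sigma^2 t / 2) = x_0 * exp(mu t) = 4*exp(8*t/5)/5.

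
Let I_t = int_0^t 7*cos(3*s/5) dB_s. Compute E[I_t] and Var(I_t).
E[I_t] = 0; Var(I_t) = 49*t/2 + 245*sin(6*t/5)/12

The Itô integral of a deterministic integrand f(s) has mean 0 because each increment f(s) * (B_{s+ds} - B_s) has mean 0. By the Itô isometry:
  Var( int_0^t f(s) dB_s ) = E[ (int_0^t f(s) dB_s)^2 ] = int_0^t f(s)^2 ds.
Here f(s) = 7*cos(3*s/5), so f(s)^2 = 49*cos(3*s/5)^2. Integrate:
  int_0^t (49*cos(3*s/5)^2) ds = 49*t/2 + 245*sin(6*t/5)/12.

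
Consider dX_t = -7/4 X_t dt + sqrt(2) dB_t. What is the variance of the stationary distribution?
lim Var(X_t) = 4/7

The OU SDE dX = -theta X dt + sigma dB admits the integrating factor exp(theta t): d(exp(theta t) X_t) = sigma exp(theta t) dB_t. Integrating from 0 to t gives X_t = x_0 * exp(-theta t) + sigma * int_0^t exp(-theta (t-s)) dB_s for any initial x_0. The Itô integral has variance (by the Itô isometry) sigma^2 * int_0^t exp(-2 theta (t - s)) ds = sigma^2 * (1 - exp(-2 theta t)) / (2 theta), independent of x_0.
With theta = 7/4, sigma = sqrt(2):
  Var(X_t) = (sqrt(2))^2 * (1 - exp(-2*7/4 t)) / (2 * 7/4) = 4/7 - 4*exp(-7*t/2)/7.
As t -> infinity, exp(-2*7/4 t) -> 0, so the stationary variance is sigma^2 / (2 theta) = 4/7.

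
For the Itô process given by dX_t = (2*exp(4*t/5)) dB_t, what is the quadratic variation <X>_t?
<X>_t = 5*exp(8*t/5)/2 - 5/2

For an Itô process dX_t = a(t) dt + b(t) dB_t, the quadratic variation is <X>_t = int_0^t b(s)^2 ds (the drift term does not contribute). Here b(s) = 2*exp(4*s/5), so
  b(s)^2 = 4*exp(8*s/5).
Integrating from 0 to t:
  <X>_t = int_0^t (4*exp(8*s/5)) ds = 5*exp(8*t/5)/2 - 5/2.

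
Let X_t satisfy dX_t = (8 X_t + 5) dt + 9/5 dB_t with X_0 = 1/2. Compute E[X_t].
E[X_t] = 9*exp(8*t)/8 - 5/8

Taking expectations and using E[dB_t] = 0, the mean m(t) = E[X_t] satisfies the ODE m'(t) = a m(t) + b with m(0) = x_0. With a = 8, b = 5, x_0 = 1/2, the solution is
  m(t) = x_0 * exp(a t) + (b/a) * (exp(a t) - 1)
       = (1/2) * exp(8 t) + (5/8) * (exp(8 t) - 1)
       = 9*exp(8*t)/8 - 5/8.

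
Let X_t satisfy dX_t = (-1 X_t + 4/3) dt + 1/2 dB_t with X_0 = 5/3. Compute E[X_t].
E[X_t] = 4/3 + exp(-t)/3

Taking expectations and using E[dB_t] = 0, the mean m(t) = E[X_t] satisfies the ODE m'(t) = a m(t) + b with m(0) = x_0. With a = -1, b = 4/3, x_0 = 5/3, the solution is
  m(t) = x_0 * exp(a t) + (b/a) * (exp(a t) - 1)
       = (5/3) * exp((-1) t) + ((4/3)/(-1)) * (exp((-1) t) - 1)
       = 4/3 + exp(-t)/3.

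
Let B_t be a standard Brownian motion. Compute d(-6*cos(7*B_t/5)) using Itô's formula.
d(-6*cos(7*B_t/5)) = (147*cos(7*B_t/5)/25) dt + (42*sin(7*B_t/5)/5) dB_t

Itô's formula for f(B_t) gives d f(B_t) = f'(B_t) dB_t + (1/2) f''(B_t) dt. Compute derivatives of f(x) = -6*cos(7*x/5):
  f'(x)  = 42*sin(7*x/5)/5
  f''(x) = 294*cos(7*x/5)/25
Substitute x = B_t and multiply the f'' term by 1/2:
  drift     = (1/2) * (294*cos(7*x/5)/25) evaluated at B_t = 147*cos(7*B_t/5)/25
  diffusion = (42*sin(7*x/5)/5) evaluated at B_t = 42*sin(7*B_t/5)/5
Therefore d(-6*cos(7*B_t/5)) = (147*cos(7*B_t/5)/25) dt + (42*sin(7*B_t/5)/5) dB_t.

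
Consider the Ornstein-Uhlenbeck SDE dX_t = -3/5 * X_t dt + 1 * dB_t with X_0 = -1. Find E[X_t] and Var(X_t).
E[X_t] = -exp(-3*t/5); Var(X_t) = 5/6 - 5*exp(-6*t/5)/6

The OU SDE dX = -theta X dt + sigma dB admits the integrating factor exp(theta t): d(exp(theta t) X_t) = sigma exp(theta t) dB_t. Integrating from 0 to t:
  X_t = x_0 * exp(-theta t) + sigma * int_0^t exp(-theta (t-s)) dB_s.
The Itô integral has mean 0 and (by the Itô isometry) variance sigma^2 * int_0^t exp(-2 theta (t - s)) ds = sigma^2 * (1 - exp(-2 theta t)) / (2 theta).
With theta = 3/5, sigma = 1, x_0 = -1:
  E[X_t] = -1 * exp(-3/5 t) = -exp(-3*t/5)
  Var(X_t) = (1)^2 * (1 - exp(-2*3/5 t)) / (2 * 3/5) = 5/6 - 5*exp(-6*t/5)/6.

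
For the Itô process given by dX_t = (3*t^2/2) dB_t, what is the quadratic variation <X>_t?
<X>_t = 9*t^5/20

For an Itô process dX_t = a(t) dt + b(t) dB_t, the quadratic variation is <X>_t = int_0^t b(s)^2 ds (the drift term does not contribute). Here b(s) = 3*s^2/2, so
  b(s)^2 = 9*s^4/4.
Integrating from 0 to t:
  <X>_t = int_0^t (9*s^4/4) ds = 9*t^5/20.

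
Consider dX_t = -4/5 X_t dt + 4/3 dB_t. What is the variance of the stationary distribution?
lim Var(X_t) = 10/9

The OU SDE dX = -theta X dt + sigma dB admits the integrating factor exp(theta t): d(exp(theta t) X_t) = sigma exp(theta t) dB_t. Integrating from 0 to t gives X_t = x_0 * exp(-theta t) + sigma * int_0^t exp(-theta (t-s)) dB_s for any initial x_0. The Itô integral has variance (by the Itô isometry) sigma^2 * int_0^t exp(-2 theta (t - s)) ds = sigma^2 * (1 - exp(-2 theta t)) / (2 theta), independent of x_0.
With theta = 4/5, sigma = 4/3:
  Var(X_t) = (4/3)^2 * (1 - exp(-2*4/5 t)) / (2 * 4/5) = 10/9 - 10*exp(-8*t/5)/9.
As t -> infinity, exp(-2*4/5 t) -> 0, so the stationary variance is sigma^2 / (2 theta) = 10/9.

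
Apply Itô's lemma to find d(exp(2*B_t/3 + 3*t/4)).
d(exp(2*B_t/3 + 3*t/4)) = (35*exp(2*B_t/3 + 3*t/4)/36) dt + (2*exp(2*B_t/3 + 3*t/4)/3) dB_t

Itô's formula for f(t, x): d f(t, B_t) = (f_t + (1/2) f_xx) dt + f_x dB_t. Compute partials of f(t, x) = exp(3*t/4 + 2*x/3):
  f_t(t,x)  = 3*exp(3*t/4 + 2*x/3)/4
  f_x(t,x)  = 2*exp(3*t/4 + 2*x/3)/3
  f_xx(t,x) = 4*exp(3*t/4 + 2*x/3)/9
Assemble drift = f_t + (1/2) f_xx = 35*exp(3*t/4 + 2*x/3)/36 and diffusion = f_x = 2*exp(3*t/4 + 2*x/3)/3. Substituting x = B_t:
  d(exp(2*B_t/3 + 3*t/4)) = (35*exp(2*B_t/3 + 3*t/4)/36) dt + (2*exp(2*B_t/3 + 3*t/4)/3) dB_t.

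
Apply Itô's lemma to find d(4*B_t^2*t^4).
d(4*B_t^2*t^4) = (4*t^3*(4*B_t^2 + t)) dt + (8*B_t*t^4) dB_t

Itô's formula for f(t, x): d f(t, B_t) = (f_t + (1/2) f_xx) dt + f_x dB_t. Compute partials of f(t, x) = 4*t^4*x^2:
  f_t(t,x)  = 16*t^3*x^2
  f_x(t,x)  = 8*t^4*x
  f_xx(t,x) = 8*t^4
Assemble drift = f_t + (1/2) f_xx = 4*t^3*(t + 4*x^2) and diffusion = f_x = 8*t^4*x. Substituting x = B_t:
  d(4*B_t^2*t^4) = (4*t^3*(4*B_t^2 + t)) dt + (8*B_t*t^4) dB_t.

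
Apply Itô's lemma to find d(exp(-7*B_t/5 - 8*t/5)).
d(exp(-7*B_t/5 - 8*t/5)) = (-31*exp(-7*B_t/5 - 8*t/5)/50) dt + (-7*exp(-7*B_t/5 - 8*t/5)/5) dB_t

Itô's formula for f(t, x): d f(t, B_t) = (f_t + (1/2) f_xx) dt + f_x dB_t. Compute partials of f(t, x) = exp(-8*t/5 - 7*x/5):
  f_t(t,x)  = -8*exp(-8*t/5 - 7*x/5)/5
  f_x(t,x)  = -7*exp(-8*t/5 - 7*x/5)/5
  f_xx(t,x) = 49*exp(-8*t/5 - 7*x/5)/25
Assemble drift = f_t + (1/2) f_xx = -31*exp(-8*t/5 - 7*x/5)/50 and diffusion = f_x = -7*exp(-8*t/5 - 7*x/5)/5. Substituting x = B_t:
  d(exp(-7*B_t/5 - 8*t/5)) = (-31*exp(-7*B_t/5 - 8*t/5)/50) dt + (-7*exp(-7*B_t/5 - 8*t/5)/5) dB_t.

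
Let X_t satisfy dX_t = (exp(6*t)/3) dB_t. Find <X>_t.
<X>_t = exp(12*t)/108 - 1/108

For an Itô process dX_t = a(t) dt + b(t) dB_t, the quadratic variation is <X>_t = int_0^t b(s)^2 ds (the drift term does not contribute). Here b(s) = exp(6*s)/3, so
  b(s)^2 = exp(12*s)/9.
Integrating from 0 to t:
  <X>_t = int_0^t (exp(12*s)/9) ds = exp(12*t)/108 - 1/108.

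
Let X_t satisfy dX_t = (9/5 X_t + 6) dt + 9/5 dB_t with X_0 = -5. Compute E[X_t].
E[X_t] = -5*exp(9*t/5)/3 - 10/3

Taking expectations and using E[dB_t] = 0, the mean m(t) = E[X_t] satisfies the ODE m'(t) = a m(t) + b with m(0) = x_0. With a = 9/5, b = 6, x_0 = -5, the solution is
  m(t) = x_0 * exp(a t) + (b/a) * (exp(a t) - 1)
       = (-5) * exp((9/5) t) + (6/(9/5)) * (exp((9/5) t) - 1)
       = -5*exp(9*t/5)/3 - 10/3.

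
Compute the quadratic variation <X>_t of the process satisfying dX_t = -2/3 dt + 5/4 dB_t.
<X>_t = 25*t/16

For an Itô process dX_t = a(t) dt + b(t) dB_t, the quadratic variation is <X>_t = int_0^t b(s)^2 ds (the drift term does not contribute). Here b(s) = 5/4, so
  b(s)^2 = 25/16.
Integrating from 0 to t:
  <X>_t = int_0^t (25/16) ds = 25*t/16.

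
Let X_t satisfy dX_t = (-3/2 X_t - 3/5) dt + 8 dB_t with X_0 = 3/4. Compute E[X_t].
E[X_t] = -2/5 + 23*exp(-3*t/2)/20

Taking expectations and using E[dB_t] = 0, the mean m(t) = E[X_t] satisfies the ODE m'(t) = a m(t) + b with m(0) = x_0. With a = -3/2, b = -3/5, x_0 = 3/4, the solution is
  m(t) = x_0 * exp(a t) + (b/a) * (exp(a t) - 1)
       = (3/4) * exp((-3/2) t) + ((-3/5)/(-3/2)) * (exp((-3/2) t) - 1)
       = -2/5 + 23*exp(-3*t/2)/20.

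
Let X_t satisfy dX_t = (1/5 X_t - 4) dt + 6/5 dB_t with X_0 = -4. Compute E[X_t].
E[X_t] = 20 - 24*exp(t/5)

Taking expectations and using E[dB_t] = 0, the mean m(t) = E[X_t] satisfies the ODE m'(t) = a m(t) + b with m(0) = x_0. With a = 1/5, b = -4, x_0 = -4, the solution is
  m(t) = x_0 * exp(a t) + (b/a) * (exp(a t) - 1)
       = (-4) * exp((1/5) t) + ((-4)/(1/5)) * (exp((1/5) t) - 1)
       = 20 - 24*exp(t/5).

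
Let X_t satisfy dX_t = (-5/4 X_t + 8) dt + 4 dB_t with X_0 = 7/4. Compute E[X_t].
E[X_t] = 32/5 - 93*exp(-5*t/4)/20

Taking expectations and using E[dB_t] = 0, the mean m(t) = E[X_t] satisfies the ODE m'(t) = a m(t) + b with m(0) = x_0. With a = -5/4, b = 8, x_0 = 7/4, the solution is
  m(t) = x_0 * exp(a t) + (b/a) * (exp(a t) - 1)
       = (7/4) * exp((-5/4) t) + (8/(-5/4)) * (exp((-5/4) t) - 1)
       = 32/5 - 93*exp(-5*t/4)/20.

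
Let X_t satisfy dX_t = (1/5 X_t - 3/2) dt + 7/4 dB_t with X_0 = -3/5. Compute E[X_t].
E[X_t] = 15/2 - 81*exp(t/5)/10

Taking expectations and using E[dB_t] = 0, the mean m(t) = E[X_t] satisfies the ODE m'(t) = a m(t) + b with m(0) = x_0. With a = 1/5, b = -3/2, x_0 = -3/5, the solution is
  m(t) = x_0 * exp(a t) + (b/a) * (exp(a t) - 1)
       = (-3/5) * exp((1/5) t) + ((-3/2)/(1/5)) * (exp((1/5) t) - 1)
       = 15/2 - 81*exp(t/5)/10.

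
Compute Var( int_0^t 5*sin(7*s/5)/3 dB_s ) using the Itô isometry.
Var = 25*t/18 - 125*sin(14*t/5)/252

The Itô integral of a deterministic integrand f(s) has mean 0 because each increment f(s) * (B_{s+ds} - B_s) has mean 0. By the Itô isometry:
  Var( int_0^t f(s) dB_s ) = E[ (int_0^t f(s) dB_s)^2 ] = int_0^t f(s)^2 ds.
Here f(s) = 5*sin(7*s/5)/3, so f(s)^2 = 25*sin(7*s/5)^2/9. Integrate:
  int_0^t (25*sin(7*s/5)^2/9) ds = 25*t/18 - 125*sin(14*t/5)/252.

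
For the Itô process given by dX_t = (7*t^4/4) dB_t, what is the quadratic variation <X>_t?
<X>_t = 49*t^9/144

For an Itô process dX_t = a(t) dt + b(t) dB_t, the quadratic variation is <X>_t = int_0^t b(s)^2 ds (the drift term does not contribute). Here b(s) = 7*s^4/4, so
  b(s)^2 = 49*s^8/16.
Integrating from 0 to t:
  <X>_t = int_0^t (49*s^8/16) ds = 49*t^9/144.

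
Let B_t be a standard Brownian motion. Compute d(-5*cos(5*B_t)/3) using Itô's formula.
d(-5*cos(5*B_t)/3) = (125*cos(5*B_t)/6) dt + (25*sin(5*B_t)/3) dB_t

Itô's formula for f(B_t) gives d f(B_t) = f'(B_t) dB_t + (1/2) f''(B_t) dt. Compute derivatives of f(x) = -5*cos(5*x)/3:
  f'(x)  = 25*sin(5*x)/3
  f''(x) = 125*cos(5*x)/3
Substitute x = B_t and multiply the f'' term by 1/2:
  drift     = (1/2) * (125*cos(5*x)/3) evaluated at B_t = 125*cos(5*B_t)/6
  diffusion = (25*sin(5*x)/3) evaluated at B_t = 25*sin(5*B_t)/3
Therefore d(-5*cos(5*B_t)/3) = (125*cos(5*B_t)/6) dt + (25*sin(5*B_t)/3) dB_t.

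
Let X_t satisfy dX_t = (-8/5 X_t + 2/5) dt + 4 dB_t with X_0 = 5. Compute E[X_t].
E[X_t] = 1/4 + 19*exp(-8*t/5)/4

Taking expectations and using E[dB_t] = 0, the mean m(t) = E[X_t] satisfies the ODE m'(t) = a m(t) + b with m(0) = x_0. With a = -8/5, b = 2/5, x_0 = 5, the solution is
  m(t) = x_0 * exp(a t) + (b/a) * (exp(a t) - 1)
       = 5 * exp((-8/5) t) + ((2/5)/(-8/5)) * (exp((-8/5) t) - 1)
       = 1/4 + 19*exp(-8*t/5)/4.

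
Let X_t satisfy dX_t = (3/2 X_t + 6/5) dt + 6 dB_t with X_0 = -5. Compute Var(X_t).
Var(X_t) = 12*exp(3*t) - 12

The variance V(t) = Var(X_t) satisfies V'(t) = 2 a V(t) + c^2 with V(0) = 0 (drift coefficient is linear in X, diffusion is constant). With a = 3/2, c = 6, the solution is
  V(t) = (c^2 / (2 a)) * (exp(2 a t) - 1)
       = (6^2 / (2*(3/2))) * (exp(3 t) - 1)
       = 12*exp(3*t) - 12.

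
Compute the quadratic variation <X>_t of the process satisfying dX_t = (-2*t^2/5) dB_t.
<X>_t = 4*t^5/125

For an Itô process dX_t = a(t) dt + b(t) dB_t, the quadratic variation is <X>_t = int_0^t b(s)^2 ds (the drift term does not contribute). Here b(s) = -2*s^2/5, so
  b(s)^2 = 4*s^4/25.
Integrating from 0 to t:
  <X>_t = int_0^t (4*s^4/25) ds = 4*t^5/125.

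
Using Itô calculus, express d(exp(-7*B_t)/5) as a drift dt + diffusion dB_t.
d(exp(-7*B_t)/5) = (49*exp(-7*B_t)/10) dt + (-7*exp(-7*B_t)/5) dB_t

Itô's formula for f(B_t) gives d f(B_t) = f'(B_t) dB_t + (1/2) f''(B_t) dt. Compute derivatives of f(x) = exp(-7*x)/5:
  f'(x)  = -7*exp(-7*x)/5
  f''(x) = 49*exp(-7*x)/5
Substitute x = B_t and multiply the f'' term by 1/2:
  drift     = (1/2) * (49*exp(-7*x)/5) evaluated at B_t = 49*exp(-7*B_t)/10
  diffusion = (-7*exp(-7*x)/5) evaluated at B_t = -7*exp(-7*B_t)/5
Therefore d(exp(-7*B_t)/5) = (49*exp(-7*B_t)/10) dt + (-7*exp(-7*B_t)/5) dB_t.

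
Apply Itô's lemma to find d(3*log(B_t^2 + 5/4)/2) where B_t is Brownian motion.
d(3*log(B_t^2 + 5/4)/2) = (6*(5 - 4*B_t^2)/(4*B_t^2 + 5)^2) dt + (12*B_t/(4*B_t^2 + 5)) dB_t

Itô's formula for f(B_t) gives d f(B_t) = f'(B_t) dB_t + (1/2) f''(B_t) dt. Compute derivatives of f(x) = 3*log(x^2 + 5/4)/2:
  f'(x)  = 12*x/(4*x^2 + 5)
  f''(x) = 12*(5 - 4*x^2)/(4*x^2 + 5)^2
Substitute x = B_t and multiply the f'' term by 1/2:
  drift     = (1/2) * (12*(5 - 4*x^2)/(4*x^2 + 5)^2) evaluated at B_t = 6*(5 - 4*B_t^2)/(4*B_t^2 + 5)^2
  diffusion = (12*x/(4*x^2 + 5)) evaluated at B_t = 12*B_t/(4*B_t^2 + 5)
Therefore d(3*log(B_t^2 + 5/4)/2) = (6*(5 - 4*B_t^2)/(4*B_t^2 + 5)^2) dt + (12*B_t/(4*B_t^2 + 5)) dB_t.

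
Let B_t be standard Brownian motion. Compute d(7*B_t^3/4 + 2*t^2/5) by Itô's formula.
d(7*B_t^3/4 + 2*t^2/5) = (21*B_t/4 + 4*t/5) dt + (21*B_t^2/4) dB_t

Itô's formula for f(t, x): d f(t, B_t) = (f_t + (1/2) f_xx) dt + f_x dB_t. Compute partials of f(t, x) = 2*t^2/5 + 7*x^3/4:
  f_t(t,x)  = 4*t/5
  f_x(t,x)  = 21*x^2/4
  f_xx(t,x) = 21*x/2
Assemble drift = f_t + (1/2) f_xx = 4*t/5 + 21*x/4 and diffusion = f_x = 21*x^2/4. Substituting x = B_t:
  d(7*B_t^3/4 + 2*t^2/5) = (21*B_t/4 + 4*t/5) dt + (21*B_t^2/4) dB_t.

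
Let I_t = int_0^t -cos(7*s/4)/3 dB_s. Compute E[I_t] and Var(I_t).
E[I_t] = 0; Var(I_t) = t/18 + sin(7*t/2)/63

The Itô integral of a deterministic integrand f(s) has mean 0 because each increment f(s) * (B_{s+ds} - B_s) has mean 0. By the Itô isometry:
  Var( int_0^t f(s) dB_s ) = E[ (int_0^t f(s) dB_s)^2 ] = int_0^t f(s)^2 ds.
Here f(s) = -cos(7*s/4)/3, so f(s)^2 = cos(7*s/4)^2/9. Integrate:
  int_0^t (cos(7*s/4)^2/9) ds = t/18 + sin(7*t/2)/63.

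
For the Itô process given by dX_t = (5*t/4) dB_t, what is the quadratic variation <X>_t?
<X>_t = 25*t^3/48

For an Itô process dX_t = a(t) dt + b(t) dB_t, the quadratic variation is <X>_t = int_0^t b(s)^2 ds (the drift term does not contribute). Here b(s) = 5*s/4, so
  b(s)^2 = 25*s^2/16.
Integrating from 0 to t:
  <X>_t = int_0^t (25*s^2/16) ds = 25*t^3/48.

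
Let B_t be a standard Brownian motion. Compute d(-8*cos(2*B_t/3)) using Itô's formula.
d(-8*cos(2*B_t/3)) = (16*cos(2*B_t/3)/9) dt + (16*sin(2*B_t/3)/3) dB_t

Itô's formula for f(B_t) gives d f(B_t) = f'(B_t) dB_t + (1/2) f''(B_t) dt. Compute derivatives of f(x) = -8*cos(2*x/3):
  f'(x)  = 16*sin(2*x/3)/3
  f''(x) = 32*cos(2*x/3)/9
Substitute x = B_t and multiply the f'' term by 1/2:
  drift     = (1/2) * (32*cos(2*x/3)/9) evaluated at B_t = 16*cos(2*B_t/3)/9
  diffusion = (16*sin(2*x/3)/3) evaluated at B_t = 16*sin(2*B_t/3)/3
Therefore d(-8*cos(2*B_t/3)) = (16*cos(2*B_t/3)/9) dt + (16*sin(2*B_t/3)/3) dB_t.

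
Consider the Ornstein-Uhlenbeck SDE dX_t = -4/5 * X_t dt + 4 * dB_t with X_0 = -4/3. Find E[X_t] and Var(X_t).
E[X_t] = -4*exp(-4*t/5)/3; Var(X_t) = 10 - 10*exp(-8*t/5)

The OU SDE dX = -theta X dt + sigma dB admits the integrating factor exp(theta t): d(exp(theta t) X_t) = sigma exp(theta t) dB_t. Integrating from 0 to t:
  X_t = x_0 * exp(-theta t) + sigma * int_0^t exp(-theta (t-s)) dB_s.
The Itô integral has mean 0 and (by the Itô isometry) variance sigma^2 * int_0^t exp(-2 theta (t - s)) ds = sigma^2 * (1 - exp(-2 theta t)) / (2 theta).
With theta = 4/5, sigma = 4, x_0 = -4/3:
  E[X_t] = -4/3 * exp(-4/5 t) = -4*exp(-4*t/5)/3
  Var(X_t) = (4)^2 * (1 - exp(-2*4/5 t)) / (2 * 4/5) = 10 - 10*exp(-8*t/5).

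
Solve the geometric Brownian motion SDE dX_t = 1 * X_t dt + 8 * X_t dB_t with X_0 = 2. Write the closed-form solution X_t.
X_t = 2 * exp((-31) * t + (8) * B_t)

For GBM dX = mu X dt + sigma X dB with X_0 = x_0, apply Itô to Y = log X: dY = (mu - sigma^2/2) dt + sigma dB, so Y_t = log(x_0) + (mu - sigma^2/2) t + sigma B_t and hence X_t = x_0 * exp((mu - sigma^2/2) t + sigma B_t).
With mu = 1, sigma = 8, x_0 = 2, this gives:
  X_t = 2 * exp((-31) * t + (8) * B_t).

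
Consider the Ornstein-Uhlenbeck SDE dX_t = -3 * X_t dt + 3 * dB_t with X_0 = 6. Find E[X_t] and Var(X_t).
E[X_t] = 6*exp(-3*t); Var(X_t) = 3/2 - 3*exp(-6*t)/2

The OU SDE dX = -theta X dt + sigma dB admits the integrating factor exp(theta t): d(exp(theta t) X_t) = sigma exp(theta t) dB_t. Integrating from 0 to t:
  X_t = x_0 * exp(-theta t) + sigma * int_0^t exp(-theta (t-s)) dB_s.
The Itô integral has mean 0 and (by the Itô isometry) variance sigma^2 * int_0^t exp(-2 theta (t - s)) ds = sigma^2 * (1 - exp(-2 theta t)) / (2 theta).
With theta = 3, sigma = 3, x_0 = 6:
  E[X_t] = 6 * exp(-3 t) = 6*exp(-3*t)
  Var(X_t) = (3)^2 * (1 - exp(-2*3 t)) / (2 * 3) = 3/2 - 3*exp(-6*t)/2.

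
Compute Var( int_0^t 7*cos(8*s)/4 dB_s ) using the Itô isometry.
Var = 49*t/32 + 49*sin(8*t)*cos(8*t)/256

The Itô integral of a deterministic integrand f(s) has mean 0 because each increment f(s) * (B_{s+ds} - B_s) has mean 0. By the Itô isometry:
  Var( int_0^t f(s) dB_s ) = E[ (int_0^t f(s) dB_s)^2 ] = int_0^t f(s)^2 ds.
Here f(s) = 7*cos(8*s)/4, so f(s)^2 = 49*cos(8*s)^2/16. Integrate:
  int_0^t (49*cos(8*s)^2/16) ds = 49*t/32 + 49*sin(8*t)*cos(8*t)/256.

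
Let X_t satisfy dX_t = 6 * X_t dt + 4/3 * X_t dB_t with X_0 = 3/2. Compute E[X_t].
E[X_t] = 3*exp(6*t)/2

For GBM dX = mu X dt + sigma X dB with X_0 = x_0, apply Itô to Y = log X: dY = (mu - sigma^2/2) dt + sigma dB, so Y_t = log(x_0) + (mu - sigma^2/2) t + sigma B_t and hence X_t = x_0 * exp((mu - sigma^2/2) t + sigma B_t).
With mu = 6, sigma = 4/3, x_0 = 3/2, this gives:
  X_t = 3/2 * exp((46/9) * t + (4/3) * B_t).
Since sigma*B_t ~ Normal(0, sigma^2 t), E[exp(sigma*B_t)] = exp(sigma^2 t / 2); so E[X_t] = x_0 * exp((mu - sigma^2/2) t) * exp(sigma^2 t / 2) = x_0 * exp(mu t) = 3*exp(6*t)/2.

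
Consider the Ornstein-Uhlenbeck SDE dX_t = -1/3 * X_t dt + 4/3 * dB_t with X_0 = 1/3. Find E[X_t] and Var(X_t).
E[X_t] = exp(-t/3)/3; Var(X_t) = 8/3 - 8*exp(-2*t/3)/3

The OU SDE dX = -theta X dt + sigma dB admits the integrating factor exp(theta t): d(exp(theta t) X_t) = sigma exp(theta t) dB_t. Integrating from 0 to t:
  X_t = x_0 * exp(-theta t) + sigma * int_0^t exp(-theta (t-s)) dB_s.
The Itô integral has mean 0 and (by the Itô isometry) variance sigma^2 * int_0^t exp(-2 theta (t - s)) ds = sigma^2 * (1 - exp(-2 theta t)) / (2 theta).
With theta = 1/3, sigma = 4/3, x_0 = 1/3:
  E[X_t] = 1/3 * exp(-1/3 t) = exp(-t/3)/3
  Var(X_t) = (4/3)^2 * (1 - exp(-2*1/3 t)) / (2 * 1/3) = 8/3 - 8*exp(-2*t/3)/3.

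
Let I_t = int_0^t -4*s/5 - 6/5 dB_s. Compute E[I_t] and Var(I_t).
E[I_t] = 0; Var(I_t) = 4*t*(4*t^2 + 18*t + 27)/75

The Itô integral of a deterministic integrand f(s) has mean 0 because each increment f(s) * (B_{s+ds} - B_s) has mean 0. By the Itô isometry:
  Var( int_0^t f(s) dB_s ) = E[ (int_0^t f(s) dB_s)^2 ] = int_0^t f(s)^2 ds.
Here f(s) = -4*s/5 - 6/5, so f(s)^2 = 4*(2*s + 3)^2/25. Integrate:
  int_0^t (4*(2*s + 3)^2/25) ds = 4*t*(4*t^2 + 18*t + 27)/75.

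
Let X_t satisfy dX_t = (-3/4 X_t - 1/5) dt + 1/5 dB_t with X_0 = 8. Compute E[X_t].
E[X_t] = -4/15 + 124*exp(-3*t/4)/15

Taking expectations and using E[dB_t] = 0, the mean m(t) = E[X_t] satisfies the ODE m'(t) = a m(t) + b with m(0) = x_0. With a = -3/4, b = -1/5, x_0 = 8, the solution is
  m(t) = x_0 * exp(a t) + (b/a) * (exp(a t) - 1)
       = 8 * exp((-3/4) t) + ((-1/5)/(-3/4)) * (exp((-3/4) t) - 1)
       = -4/15 + 124*exp(-3*t/4)/15.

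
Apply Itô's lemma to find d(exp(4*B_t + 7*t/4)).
d(exp(4*B_t + 7*t/4)) = (39*exp(4*B_t + 7*t/4)/4) dt + (4*exp(4*B_t + 7*t/4)) dB_t

Itô's formula for f(t, x): d f(t, B_t) = (f_t + (1/2) f_xx) dt + f_x dB_t. Compute partials of f(t, x) = exp(7*t/4 + 4*x):
  f_t(t,x)  = 7*exp(7*t/4 + 4*x)/4
  f_x(t,x)  = 4*exp(7*t/4 + 4*x)
  f_xx(t,x) = 16*exp(7*t/4 + 4*x)
Assemble drift = f_t + (1/2) f_xx = 39*exp(7*t/4 + 4*x)/4 and diffusion = f_x = 4*exp(7*t/4 + 4*x). Substituting x = B_t:
  d(exp(4*B_t + 7*t/4)) = (39*exp(4*B_t + 7*t/4)/4) dt + (4*exp(4*B_t + 7*t/4)) dB_t.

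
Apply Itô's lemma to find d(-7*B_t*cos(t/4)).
d(-7*B_t*cos(t/4)) = (7*B_t*sin(t/4)/4) dt + (-7*cos(t/4)) dB_t

Itô's formula for f(t, x): d f(t, B_t) = (f_t + (1/2) f_xx) dt + f_x dB_t. Compute partials of f(t, x) = -7*x*cos(t/4):
  f_t(t,x)  = 7*x*sin(t/4)/4
  f_x(t,x)  = -7*cos(t/4)
  f_xx(t,x) = 0
Assemble drift = f_t + (1/2) f_xx = 7*x*sin(t/4)/4 and diffusion = f_x = -7*cos(t/4). Substituting x = B_t:
  d(-7*B_t*cos(t/4)) = (7*B_t*sin(t/4)/4) dt + (-7*cos(t/4)) dB_t.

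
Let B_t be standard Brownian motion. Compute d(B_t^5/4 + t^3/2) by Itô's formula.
d(B_t^5/4 + t^3/2) = (5*B_t^3/2 + 3*t^2/2) dt + (5*B_t^4/4) dB_t

Itô's formula for f(t, x): d f(t, B_t) = (f_t + (1/2) f_xx) dt + f_x dB_t. Compute partials of f(t, x) = t^3/2 + x^5/4:
  f_t(t,x)  = 3*t^2/2
  f_x(t,x)  = 5*x^4/4
  f_xx(t,x) = 5*x^3
Assemble drift = f_t + (1/2) f_xx = 3*t^2/2 + 5*x^3/2 and diffusion = f_x = 5*x^4/4. Substituting x = B_t:
  d(B_t^5/4 + t^3/2) = (5*B_t^3/2 + 3*t^2/2) dt + (5*B_t^4/4) dB_t.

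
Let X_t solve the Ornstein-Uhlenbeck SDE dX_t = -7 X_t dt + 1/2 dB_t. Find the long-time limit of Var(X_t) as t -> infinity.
lim Var(X_t) = 1/56

The OU SDE dX = -theta X dt + sigma dB admits the integrating factor exp(theta t): d(exp(theta t) X_t) = sigma exp(theta t) dB_t. Integrating from 0 to t gives X_t = x_0 * exp(-theta t) + sigma * int_0^t exp(-theta (t-s)) dB_s for any initial x_0. The Itô integral has variance (by the Itô isometry) sigma^2 * int_0^t exp(-2 theta (t - s)) ds = sigma^2 * (1 - exp(-2 theta t)) / (2 theta), independent of x_0.
With theta = 7, sigma = 1/2:
  Var(X_t) = (1/2)^2 * (1 - exp(-2*7 t)) / (2 * 7) = 1/56 - exp(-14*t)/56.
As t -> infinity, exp(-2*7 t) -> 0, so the stationary variance is sigma^2 / (2 theta) = 1/56.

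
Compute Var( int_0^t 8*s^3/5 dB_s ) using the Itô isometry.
Var = 64*t^7/175

The Itô integral of a deterministic integrand f(s) has mean 0 because each increment f(s) * (B_{s+ds} - B_s) has mean 0. By the Itô isometry:
  Var( int_0^t f(s) dB_s ) = E[ (int_0^t f(s) dB_s)^2 ] = int_0^t f(s)^2 ds.
Here f(s) = 8*s^3/5, so f(s)^2 = 64*s^6/25. Integrate:
  int_0^t (64*s^6/25) ds = 64*t^7/175.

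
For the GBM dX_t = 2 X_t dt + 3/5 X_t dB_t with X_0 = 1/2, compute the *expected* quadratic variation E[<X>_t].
E[<X>_t] = 9*exp(109*t/25)/436 - 9/436

<X>_t = int_0^t ((3/5) * X_s)^2 ds. Taking expectation inside the integral: E[<X>_t] = (3/5)^2 * int_0^t E[X_s^2] ds. For GBM, E[X_s^2] = x_0^2 * exp((2 mu + sigma^2) s). Integrating:
  E[<X>_t] = (3/5)^2 * (1/2)^2 * (exp((2*2 + (3/5)^2) t) - 1) / (2*2 + (3/5)^2)
           = (3/5)^2 * (1/2)^2 * (exp((109/25) t) - 1) / (109/25) = 9*exp(109*t/25)/436 - 9/436.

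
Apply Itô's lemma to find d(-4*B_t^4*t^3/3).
d(-4*B_t^4*t^3/3) = (4*B_t^2*t^2*(-B_t^2 - 2*t)) dt + (-16*B_t^3*t^3/3) dB_t

Itô's formula for f(t, x): d f(t, B_t) = (f_t + (1/2) f_xx) dt + f_x dB_t. Compute partials of f(t, x) = -4*t^3*x^4/3:
  f_t(t,x)  = -4*t^2*x^4
  f_x(t,x)  = -16*t^3*x^3/3
  f_xx(t,x) = -16*t^3*x^2
Assemble drift = f_t + (1/2) f_xx = 4*t^2*x^2*(-2*t - x^2) and diffusion = f_x = -16*t^3*x^3/3. Substituting x = B_t:
  d(-4*B_t^4*t^3/3) = (4*B_t^2*t^2*(-B_t^2 - 2*t)) dt + (-16*B_t^3*t^3/3) dB_t.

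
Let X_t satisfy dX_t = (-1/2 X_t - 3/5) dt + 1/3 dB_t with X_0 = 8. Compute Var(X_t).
Var(X_t) = (exp(t) - 1)*exp(-t)/9

The variance V(t) = Var(X_t) satisfies V'(t) = 2 a V(t) + c^2 with V(0) = 0 (drift coefficient is linear in X, diffusion is constant). With a = -1/2, c = 1/3, the solution is
  V(t) = (c^2 / (2 a)) * (exp(2 a t) - 1)
       = ((1/3)^2 / (2*(-1/2))) * (exp((-1) t) - 1)
       = (exp(t) - 1)*exp(-t)/9.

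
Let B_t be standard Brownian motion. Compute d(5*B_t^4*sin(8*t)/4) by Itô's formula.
d(5*B_t^4*sin(8*t)/4) = (B_t^2*(10*B_t^2*cos(8*t) + 15*sin(8*t)/2)) dt + (5*B_t^3*sin(8*t)) dB_t

Itô's formula for f(t, x): d f(t, B_t) = (f_t + (1/2) f_xx) dt + f_x dB_t. Compute partials of f(t, x) = 5*x^4*sin(8*t)/4:
  f_t(t,x)  = 10*x^4*cos(8*t)
  f_x(t,x)  = 5*x^3*sin(8*t)
  f_xx(t,x) = 15*x^2*sin(8*t)
Assemble drift = f_t + (1/2) f_xx = x^2*(10*x^2*cos(8*t) + 15*sin(8*t)/2) and diffusion = f_x = 5*x^3*sin(8*t). Substituting x = B_t:
  d(5*B_t^4*sin(8*t)/4) = (B_t^2*(10*B_t^2*cos(8*t) + 15*sin(8*t)/2)) dt + (5*B_t^3*sin(8*t)) dB_t.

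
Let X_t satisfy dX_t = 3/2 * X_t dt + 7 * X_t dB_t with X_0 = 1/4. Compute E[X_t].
E[X_t] = exp(3*t/2)/4

For GBM dX = mu X dt + sigma X dB with X_0 = x_0, apply Itô to Y = log X: dY = (mu - sigma^2/2) dt + sigma dB, so Y_t = log(x_0) + (mu - sigma^2/2) t + sigma B_t and hence X_t = x_0 * exp((mu - sigma^2/2) t + sigma B_t).
With mu = 3/2, sigma = 7, x_0 = 1/4, this gives:
  X_t = 1/4 * exp((-23) * t + (7) * B_t).
Since sigma*B_t ~ Normal(0, sigma^2 t), E[exp(sigma*B_t)] = exp(sigma^2 t / 2); so E[X_t] = x_0 * exp((mu - sigma^2/2) t) * exp(sigma^2 t / 2) = x_0 * exp(mu t) = exp(3*t/2)/4.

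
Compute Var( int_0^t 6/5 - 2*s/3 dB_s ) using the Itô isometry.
Var = 4*t*(25*t^2 - 135*t + 243)/675

The Itô integral of a deterministic integrand f(s) has mean 0 because each increment f(s) * (B_{s+ds} - B_s) has mean 0. By the Itô isometry:
  Var( int_0^t f(s) dB_s ) = E[ (int_0^t f(s) dB_s)^2 ] = int_0^t f(s)^2 ds.
Here f(s) = 6/5 - 2*s/3, so f(s)^2 = 4*(5*s - 9)^2/225. Integrate:
  int_0^t (4*(5*s - 9)^2/225) ds = 4*t*(25*t^2 - 135*t + 243)/675.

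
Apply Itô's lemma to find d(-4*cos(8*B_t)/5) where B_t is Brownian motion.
d(-4*cos(8*B_t)/5) = (128*cos(8*B_t)/5) dt + (32*sin(8*B_t)/5) dB_t

Itô's formula for f(B_t) gives d f(B_t) = f'(B_t) dB_t + (1/2) f''(B_t) dt. Compute derivatives of f(x) = -4*cos(8*x)/5:
  f'(x)  = 32*sin(8*x)/5
  f''(x) = 256*cos(8*x)/5
Substitute x = B_t and multiply the f'' term by 1/2:
  drift     = (1/2) * (256*cos(8*x)/5) evaluated at B_t = 128*cos(8*B_t)/5
  diffusion = (32*sin(8*x)/5) evaluated at B_t = 32*sin(8*B_t)/5
Therefore d(-4*cos(8*B_t)/5) = (128*cos(8*B_t)/5) dt + (32*sin(8*B_t)/5) dB_t.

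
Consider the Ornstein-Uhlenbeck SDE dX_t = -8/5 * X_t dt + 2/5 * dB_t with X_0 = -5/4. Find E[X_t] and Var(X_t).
E[X_t] = -5*exp(-8*t/5)/4; Var(X_t) = 1/20 - exp(-16*t/5)/20

The OU SDE dX = -theta X dt + sigma dB admits the integrating factor exp(theta t): d(exp(theta t) X_t) = sigma exp(theta t) dB_t. Integrating from 0 to t:
  X_t = x_0 * exp(-theta t) + sigma * int_0^t exp(-theta (t-s)) dB_s.
The Itô integral has mean 0 and (by the Itô isometry) variance sigma^2 * int_0^t exp(-2 theta (t - s)) ds = sigma^2 * (1 - exp(-2 theta t)) / (2 theta).
With theta = 8/5, sigma = 2/5, x_0 = -5/4:
  E[X_t] = -5/4 * exp(-8/5 t) = -5*exp(-8*t/5)/4
  Var(X_t) = (2/5)^2 * (1 - exp(-2*8/5 t)) / (2 * 8/5) = 1/20 - exp(-16*t/5)/20.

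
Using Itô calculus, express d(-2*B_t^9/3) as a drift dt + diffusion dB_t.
d(-2*B_t^9/3) = (-24*B_t^7) dt + (-6*B_t^8) dB_t

Itô's formula for f(B_t) gives d f(B_t) = f'(B_t) dB_t + (1/2) f''(B_t) dt. Compute derivatives of f(x) = -2*x^9/3:
  f'(x)  = -6*x^8
  f''(x) = -48*x^7
Substitute x = B_t and multiply the f'' term by 1/2:
  drift     = (1/2) * (-48*x^7) evaluated at B_t = -24*B_t^7
  diffusion = (-6*x^8) evaluated at B_t = -6*B_t^8
Therefore d(-2*B_t^9/3) = (-24*B_t^7) dt + (-6*B_t^8) dB_t.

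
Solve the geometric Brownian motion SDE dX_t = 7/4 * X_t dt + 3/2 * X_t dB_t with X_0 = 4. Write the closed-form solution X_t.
X_t = 4 * exp((5/8) * t + (3/2) * B_t)

For GBM dX = mu X dt + sigma X dB with X_0 = x_0, apply Itô to Y = log X: dY = (mu - sigma^2/2) dt + sigma dB, so Y_t = log(x_0) + (mu - sigma^2/2) t + sigma B_t and hence X_t = x_0 * exp((mu - sigma^2/2) t + sigma B_t).
With mu = 7/4, sigma = 3/2, x_0 = 4, this gives:
  X_t = 4 * exp((5/8) * t + (3/2) * B_t).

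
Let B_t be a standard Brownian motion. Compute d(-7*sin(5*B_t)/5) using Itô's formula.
d(-7*sin(5*B_t)/5) = (35*sin(5*B_t)/2) dt + (-7*cos(5*B_t)) dB_t

Itô's formula for f(B_t) gives d f(B_t) = f'(B_t) dB_t + (1/2) f''(B_t) dt. Compute derivatives of f(x) = -7*sin(5*x)/5:
  f'(x)  = -7*cos(5*x)
  f''(x) = 35*sin(5*x)
Substitute x = B_t and multiply the f'' term by 1/2:
  drift     = (1/2) * (35*sin(5*x)) evaluated at B_t = 35*sin(5*B_t)/2
  diffusion = (-7*cos(5*x)) evaluated at B_t = -7*cos(5*B_t)
Therefore d(-7*sin(5*B_t)/5) = (35*sin(5*B_t)/2) dt + (-7*cos(5*B_t)) dB_t.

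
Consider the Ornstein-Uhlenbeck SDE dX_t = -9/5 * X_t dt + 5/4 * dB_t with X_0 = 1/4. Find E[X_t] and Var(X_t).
E[X_t] = exp(-9*t/5)/4; Var(X_t) = 125/288 - 125*exp(-18*t/5)/288

The OU SDE dX = -theta X dt + sigma dB admits the integrating factor exp(theta t): d(exp(theta t) X_t) = sigma exp(theta t) dB_t. Integrating from 0 to t:
  X_t = x_0 * exp(-theta t) + sigma * int_0^t exp(-theta (t-s)) dB_s.
The Itô integral has mean 0 and (by the Itô isometry) variance sigma^2 * int_0^t exp(-2 theta (t - s)) ds = sigma^2 * (1 - exp(-2 theta t)) / (2 theta).
With theta = 9/5, sigma = 5/4, x_0 = 1/4:
  E[X_t] = 1/4 * exp(-9/5 t) = exp(-9*t/5)/4
  Var(X_t) = (5/4)^2 * (1 - exp(-2*9/5 t)) / (2 * 9/5) = 125/288 - 125*exp(-18*t/5)/288.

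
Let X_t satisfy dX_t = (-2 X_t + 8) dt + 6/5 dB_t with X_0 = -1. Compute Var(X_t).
Var(X_t) = 9/25 - 9*exp(-4*t)/25

The variance V(t) = Var(X_t) satisfies V'(t) = 2 a V(t) + c^2 with V(0) = 0 (drift coefficient is linear in X, diffusion is constant). With a = -2, c = 6/5, the solution is
  V(t) = (c^2 / (2 a)) * (exp(2 a t) - 1)
       = ((6/5)^2 / (2*(-2))) * (exp((-4) t) - 1)
       = 9/25 - 9*exp(-4*t)/25.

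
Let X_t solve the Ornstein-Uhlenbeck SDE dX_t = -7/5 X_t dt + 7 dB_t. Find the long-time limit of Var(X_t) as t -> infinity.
lim Var(X_t) = 35/2

The OU SDE dX = -theta X dt + sigma dB admits the integrating factor exp(theta t): d(exp(theta t) X_t) = sigma exp(theta t) dB_t. Integrating from 0 to t gives X_t = x_0 * exp(-theta t) + sigma * int_0^t exp(-theta (t-s)) dB_s for any initial x_0. The Itô integral has variance (by the Itô isometry) sigma^2 * int_0^t exp(-2 theta (t - s)) ds = sigma^2 * (1 - exp(-2 theta t)) / (2 theta), independent of x_0.
With theta = 7/5, sigma = 7:
  Var(X_t) = (7)^2 * (1 - exp(-2*7/5 t)) / (2 * 7/5) = 35/2 - 35*exp(-14*t/5)/2.
As t -> infinity, exp(-2*7/5 t) -> 0, so the stationary variance is sigma^2 / (2 theta) = 35/2.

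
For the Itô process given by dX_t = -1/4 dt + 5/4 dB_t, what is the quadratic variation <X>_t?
<X>_t = 25*t/16

For an Itô process dX_t = a(t) dt + b(t) dB_t, the quadratic variation is <X>_t = int_0^t b(s)^2 ds (the drift term does not contribute). Here b(s) = 5/4, so
  b(s)^2 = 25/16.
Integrating from 0 to t:
  <X>_t = int_0^t (25/16) ds = 25*t/16.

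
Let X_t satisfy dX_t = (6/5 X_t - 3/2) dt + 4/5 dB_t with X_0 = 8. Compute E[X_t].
E[X_t] = 27*exp(6*t/5)/4 + 5/4

Taking expectations and using E[dB_t] = 0, the mean m(t) = E[X_t] satisfies the ODE m'(t) = a m(t) + b with m(0) = x_0. With a = 6/5, b = -3/2, x_0 = 8, the solution is
  m(t) = x_0 * exp(a t) + (b/a) * (exp(a t) - 1)
       = 8 * exp((6/5) t) + ((-3/2)/(6/5)) * (exp((6/5) t) - 1)
       = 27*exp(6*t/5)/4 + 5/4.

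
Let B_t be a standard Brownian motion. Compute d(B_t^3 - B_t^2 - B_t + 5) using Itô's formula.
d(B_t^3 - B_t^2 - B_t + 5) = (3*B_t - 1) dt + (3*B_t^2 - 2*B_t - 1) dB_t

Itô's formula for f(B_t) gives d f(B_t) = f'(B_t) dB_t + (1/2) f''(B_t) dt. Compute derivatives of f(x) = x^3 - x^2 - x + 5:
  f'(x)  = 3*x^2 - 2*x - 1
  f''(x) = 6*x - 2
Substitute x = B_t and multiply the f'' term by 1/2:
  drift     = (1/2) * (6*x - 2) evaluated at B_t = 3*B_t - 1
  diffusion = (3*x^2 - 2*x - 1) evaluated at B_t = 3*B_t^2 - 2*B_t - 1
Therefore d(B_t^3 - B_t^2 - B_t + 5) = (3*B_t - 1) dt + (3*B_t^2 - 2*B_t - 1) dB_t.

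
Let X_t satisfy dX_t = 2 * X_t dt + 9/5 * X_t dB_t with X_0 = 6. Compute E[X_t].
E[X_t] = 6*exp(2*t)

For GBM dX = mu X dt + sigma X dB with X_0 = x_0, apply Itô to Y = log X: dY = (mu - sigma^2/2) dt + sigma dB, so Y_t = log(x_0) + (mu - sigma^2/2) t + sigma B_t and hence X_t = x_0 * exp((mu - sigma^2/2) t + sigma B_t).
With mu = 2, sigma = 9/5, x_0 = 6, this gives:
  X_t = 6 * exp((19/50) * t + (9/5) * B_t).
Since sigma*B_t ~ Normal(0, sigma^2 t), E[exp(sigma*B_t)] = exp(sigma^2 t / 2); so E[X_t] = x_0 * exp((mu - sigma^2/2) t) * exp(sigma^2 t / 2) = x_0 * exp(mu t) = 6*exp(2*t).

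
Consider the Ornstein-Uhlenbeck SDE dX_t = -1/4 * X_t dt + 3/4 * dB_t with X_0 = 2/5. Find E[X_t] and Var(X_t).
E[X_t] = 2*exp(-t/4)/5; Var(X_t) = 9/8 - 9*exp(-t/2)/8

The OU SDE dX = -theta X dt + sigma dB admits the integrating factor exp(theta t): d(exp(theta t) X_t) = sigma exp(theta t) dB_t. Integrating from 0 to t:
  X_t = x_0 * exp(-theta t) + sigma * int_0^t exp(-theta (t-s)) dB_s.
The Itô integral has mean 0 and (by the Itô isometry) variance sigma^2 * int_0^t exp(-2 theta (t - s)) ds = sigma^2 * (1 - exp(-2 theta t)) / (2 theta).
With theta = 1/4, sigma = 3/4, x_0 = 2/5:
  E[X_t] = 2/5 * exp(-1/4 t) = 2*exp(-t/4)/5
  Var(X_t) = (3/4)^2 * (1 - exp(-2*1/4 t)) / (2 * 1/4) = 9/8 - 9*exp(-t/2)/8.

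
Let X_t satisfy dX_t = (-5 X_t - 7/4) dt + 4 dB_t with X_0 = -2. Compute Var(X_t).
Var(X_t) = 8/5 - 8*exp(-10*t)/5

The variance V(t) = Var(X_t) satisfies V'(t) = 2 a V(t) + c^2 with V(0) = 0 (drift coefficient is linear in X, diffusion is constant). With a = -5, c = 4, the solution is
  V(t) = (c^2 / (2 a)) * (exp(2 a t) - 1)
       = (4^2 / (2*(-5))) * (exp((-10) t) - 1)
       = 8/5 - 8*exp(-10*t)/5.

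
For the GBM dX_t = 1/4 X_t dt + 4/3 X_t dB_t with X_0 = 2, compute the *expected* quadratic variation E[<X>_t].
E[<X>_t] = 128*exp(41*t/18)/41 - 128/41

<X>_t = int_0^t ((4/3) * X_s)^2 ds. Taking expectation inside the integral: E[<X>_t] = (4/3)^2 * int_0^t E[X_s^2] ds. For GBM, E[X_s^2] = x_0^2 * exp((2 mu + sigma^2) s). Integrating:
  E[<X>_t] = (4/3)^2 * 2^2 * (exp((2*(1/4) + (4/3)^2) t) - 1) / (2*(1/4) + (4/3)^2)
           = (4/3)^2 * 2^2 * (exp((41/18) t) - 1) / (41/18) = 128*exp(41*t/18)/41 - 128/41.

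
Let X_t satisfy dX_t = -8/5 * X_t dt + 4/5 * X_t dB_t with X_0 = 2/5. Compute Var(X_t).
Var(X_t) = (4*exp(16*t/25) - 4)*exp(-16*t/5)/25

For GBM dX = mu X dt + sigma X dB with X_0 = x_0, apply Itô to Y = log X: dY = (mu - sigma^2/2) dt + sigma dB, so Y_t = log(x_0) + (mu - sigma^2/2) t + sigma B_t and hence X_t = x_0 * exp((mu - sigma^2/2) t + sigma B_t).
With mu = -8/5, sigma = 4/5, x_0 = 2/5, this gives:
  X_t = 2/5 * exp((-48/25) * t + (4/5) * B_t).
Since sigma*B_t ~ Normal(0, sigma^2 t), E[exp(sigma*B_t)] = exp(sigma^2 t / 2); so E[X_t] = x_0 * exp((mu - sigma^2/2) t) * exp(sigma^2 t / 2) = x_0 * exp(mu t) = 2*exp(-8*t/5)/5.
Var(X_t) = E[X_t^2] - (E[X_t])^2 = x_0^2 * exp(2 mu t) * (exp(sigma^2 t) - 1) = (4*exp(16*t/25) - 4)*exp(-16*t/5)/25.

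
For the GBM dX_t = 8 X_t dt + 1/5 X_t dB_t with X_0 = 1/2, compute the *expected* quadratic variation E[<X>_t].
E[<X>_t] = exp(401*t/25)/1604 - 1/1604

<X>_t = int_0^t ((1/5) * X_s)^2 ds. Taking expectation inside the integral: E[<X>_t] = (1/5)^2 * int_0^t E[X_s^2] ds. For GBM, E[X_s^2] = x_0^2 * exp((2 mu + sigma^2) s). Integrating:
  E[<X>_t] = (1/5)^2 * (1/2)^2 * (exp((2*8 + (1/5)^2) t) - 1) / (2*8 + (1/5)^2)
           = (1/5)^2 * (1/2)^2 * (exp((401/25) t) - 1) / (401/25) = exp(401*t/25)/1604 - 1/1604.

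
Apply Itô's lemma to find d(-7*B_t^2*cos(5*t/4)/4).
d(-7*B_t^2*cos(5*t/4)/4) = (35*B_t^2*sin(5*t/4)/16 - 7*cos(5*t/4)/4) dt + (-7*B_t*cos(5*t/4)/2) dB_t

Itô's formula for f(t, x): d f(t, B_t) = (f_t + (1/2) f_xx) dt + f_x dB_t. Compute partials of f(t, x) = -7*x^2*cos(5*t/4)/4:
  f_t(t,x)  = 35*x^2*sin(5*t/4)/16
  f_x(t,x)  = -7*x*cos(5*t/4)/2
  f_xx(t,x) = -7*cos(5*t/4)/2
Assemble drift = f_t + (1/2) f_xx = 35*x^2*sin(5*t/4)/16 - 7*cos(5*t/4)/4 and diffusion = f_x = -7*x*cos(5*t/4)/2. Substituting x = B_t:
  d(-7*B_t^2*cos(5*t/4)/4) = (35*B_t^2*sin(5*t/4)/16 - 7*cos(5*t/4)/4) dt + (-7*B_t*cos(5*t/4)/2) dB_t.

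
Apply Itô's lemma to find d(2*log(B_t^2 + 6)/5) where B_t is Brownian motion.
d(2*log(B_t^2 + 6)/5) = (2*(6 - B_t^2)/(5*(B_t^2 + 6)^2)) dt + (4*B_t/(5*(B_t^2 + 6))) dB_t

Itô's formula for f(B_t) gives d f(B_t) = f'(B_t) dB_t + (1/2) f''(B_t) dt. Compute derivatives of f(x) = 2*log(x^2 + 6)/5:
  f'(x)  = 4*x/(5*(x^2 + 6))
  f''(x) = 4*(6 - x^2)/(5*(x^2 + 6)^2)
Substitute x = B_t and multiply the f'' term by 1/2:
  drift     = (1/2) * (4*(6 - x^2)/(5*(x^2 + 6)^2)) evaluated at B_t = 2*(6 - B_t^2)/(5*(B_t^2 + 6)^2)
  diffusion = (4*x/(5*(x^2 + 6))) evaluated at B_t = 4*B_t/(5*(B_t^2 + 6))
Therefore d(2*log(B_t^2 + 6)/5) = (2*(6 - B_t^2)/(5*(B_t^2 + 6)^2)) dt + (4*B_t/(5*(B_t^2 + 6))) dB_t.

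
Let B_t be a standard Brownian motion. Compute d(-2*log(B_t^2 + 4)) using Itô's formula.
d(-2*log(B_t^2 + 4)) = (2*(B_t^2 - 4)/(B_t^2 + 4)^2) dt + (-4*B_t/(B_t^2 + 4)) dB_t

Itô's formula for f(B_t) gives d f(B_t) = f'(B_t) dB_t + (1/2) f''(B_t) dt. Compute derivatives of f(x) = -2*log(x^2 + 4):
  f'(x)  = -4*x/(x^2 + 4)
  f''(x) = 4*(x^2 - 4)/(x^2 + 4)^2
Substitute x = B_t and multiply the f'' term by 1/2:
  drift     = (1/2) * (4*(x^2 - 4)/(x^2 + 4)^2) evaluated at B_t = 2*(B_t^2 - 4)/(B_t^2 + 4)^2
  diffusion = (-4*x/(x^2 + 4)) evaluated at B_t = -4*B_t/(B_t^2 + 4)
Therefore d(-2*log(B_t^2 + 4)) = (2*(B_t^2 - 4)/(B_t^2 + 4)^2) dt + (-4*B_t/(B_t^2 + 4)) dB_t.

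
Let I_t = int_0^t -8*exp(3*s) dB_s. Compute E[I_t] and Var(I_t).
E[I_t] = 0; Var(I_t) = 32*exp(6*t)/3 - 32/3

The Itô integral of a deterministic integrand f(s) has mean 0 because each increment f(s) * (B_{s+ds} - B_s) has mean 0. By the Itô isometry:
  Var( int_0^t f(s) dB_s ) = E[ (int_0^t f(s) dB_s)^2 ] = int_0^t f(s)^2 ds.
Here f(s) = -8*exp(3*s), so f(s)^2 = 64*exp(6*s). Integrate:
  int_0^t (64*exp(6*s)) ds = 32*exp(6*t)/3 - 32/3.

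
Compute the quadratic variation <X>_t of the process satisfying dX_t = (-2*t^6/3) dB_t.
<X>_t = 4*t^13/117

For an Itô process dX_t = a(t) dt + b(t) dB_t, the quadratic variation is <X>_t = int_0^t b(s)^2 ds (the drift term does not contribute). Here b(s) = -2*s^6/3, so
  b(s)^2 = 4*s^12/9.
Integrating from 0 to t:
  <X>_t = int_0^t (4*s^12/9) ds = 4*t^13/117.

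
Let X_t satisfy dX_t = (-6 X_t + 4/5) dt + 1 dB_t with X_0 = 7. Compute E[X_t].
E[X_t] = 2/15 + 103*exp(-6*t)/15

Taking expectations and using E[dB_t] = 0, the mean m(t) = E[X_t] satisfies the ODE m'(t) = a m(t) + b with m(0) = x_0. With a = -6, b = 4/5, x_0 = 7, the solution is
  m(t) = x_0 * exp(a t) + (b/a) * (exp(a t) - 1)
       = 7 * exp((-6) t) + ((4/5)/(-6)) * (exp((-6) t) - 1)
       = 2/15 + 103*exp(-6*t)/15.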